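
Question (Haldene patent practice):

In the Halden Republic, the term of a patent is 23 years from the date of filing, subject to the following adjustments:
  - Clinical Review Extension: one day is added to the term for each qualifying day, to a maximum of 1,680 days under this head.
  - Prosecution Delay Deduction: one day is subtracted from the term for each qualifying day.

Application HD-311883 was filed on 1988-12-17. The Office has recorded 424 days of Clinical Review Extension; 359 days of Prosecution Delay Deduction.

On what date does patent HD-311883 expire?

Base term: filing date + 23 years → 17 December 2011.
Clinical Review Extension: 424 days (within the 1680-day cap) → +424 days → 13 February 2013.
Prosecution Delay Deduction: −359 days → 20 February 2012.

February 20, 2012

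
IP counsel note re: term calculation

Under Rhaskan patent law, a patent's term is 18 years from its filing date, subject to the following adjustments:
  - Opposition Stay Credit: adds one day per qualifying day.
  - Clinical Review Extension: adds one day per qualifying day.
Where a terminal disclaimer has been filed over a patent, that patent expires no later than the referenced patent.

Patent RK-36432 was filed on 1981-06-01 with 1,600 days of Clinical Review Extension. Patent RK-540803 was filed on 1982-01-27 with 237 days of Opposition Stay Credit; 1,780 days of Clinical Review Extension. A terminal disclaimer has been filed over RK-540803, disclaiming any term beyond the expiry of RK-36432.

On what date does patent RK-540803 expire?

Natural term of RK-540803:
  Base: filing + 18 years → 27 January 2000.
  Opposition Stay Credit: +237 days → 20 September 2000.
  Clinical Review Extension: +1780 days → 5 August 2005.
Expiry of referenced patent RK-36432:
  Base: filing + 18 years → 1 June 1999.
  Clinical Review Extension: +1600 days → 18 October 2003.
Terminal disclaimer: RK-540803 expires on the earlier of 5 August 2005 and 18 October 2003.

October 18, 2003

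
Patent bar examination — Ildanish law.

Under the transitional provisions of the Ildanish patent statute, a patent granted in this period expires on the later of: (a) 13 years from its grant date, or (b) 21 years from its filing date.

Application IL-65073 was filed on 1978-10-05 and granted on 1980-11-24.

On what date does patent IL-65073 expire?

(a) grant + 13 years → 24 November 1993.
(b) filing + 21 years → 5 October 1999.
Later of the two: 5 October 1999.

October 5, 1999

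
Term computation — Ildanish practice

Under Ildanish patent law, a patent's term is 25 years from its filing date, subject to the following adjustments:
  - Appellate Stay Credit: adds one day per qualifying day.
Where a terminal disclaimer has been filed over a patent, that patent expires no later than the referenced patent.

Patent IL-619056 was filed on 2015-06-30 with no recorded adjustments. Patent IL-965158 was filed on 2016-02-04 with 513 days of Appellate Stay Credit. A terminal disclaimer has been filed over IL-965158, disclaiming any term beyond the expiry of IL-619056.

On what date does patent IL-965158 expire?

Natural term of IL-965158:
  Base: filing + 25 years → 4 February 2041.
  Appellate Stay Credit: +513 days → 2 July 2042.
Expiry of referenced patent IL-619056:
  Base: filing + 25 years → 30 June 2040.
Terminal disclaimer: IL-965158 expires on the earlier of 2 July 2042 and 30 June 2040.

2040-06-30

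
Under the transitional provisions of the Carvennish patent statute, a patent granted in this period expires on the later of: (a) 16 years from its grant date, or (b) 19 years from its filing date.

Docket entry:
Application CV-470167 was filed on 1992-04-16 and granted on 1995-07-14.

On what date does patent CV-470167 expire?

July 14, 2011

(a) grant + 16 years → 14 July 2011.
(b) filing + 19 years → 16 April 2011.
Later of the two: 14 July 2011.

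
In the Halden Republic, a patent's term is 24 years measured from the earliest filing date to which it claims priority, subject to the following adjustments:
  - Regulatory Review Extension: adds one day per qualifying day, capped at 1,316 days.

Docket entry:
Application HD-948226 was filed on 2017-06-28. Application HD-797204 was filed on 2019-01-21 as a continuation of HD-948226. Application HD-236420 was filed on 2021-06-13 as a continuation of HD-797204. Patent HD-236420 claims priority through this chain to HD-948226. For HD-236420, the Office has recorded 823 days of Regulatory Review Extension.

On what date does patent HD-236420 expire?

September 29, 2043

Earliest priority filing: 28 June 2017.
Base term: 28 June 2017 + 24 years → 28 June 2041.
Regulatory Review Extension: 823 days (within the 1316-day cap) → +823 days → 29 September 2043.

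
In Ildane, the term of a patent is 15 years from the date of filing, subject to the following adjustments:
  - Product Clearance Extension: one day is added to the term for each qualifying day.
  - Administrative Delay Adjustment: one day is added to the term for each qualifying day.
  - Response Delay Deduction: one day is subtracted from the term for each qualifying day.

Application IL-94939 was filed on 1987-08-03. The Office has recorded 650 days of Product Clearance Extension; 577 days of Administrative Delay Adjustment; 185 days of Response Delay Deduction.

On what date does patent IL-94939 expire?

June 10, 2005

Base term: filing date + 15 years → 3 August 2002.
Product Clearance Extension: +650 days → 14 May 2004.
Administrative Delay Adjustment: +577 days → 12 December 2005.
Response Delay Deduction: −185 days → 10 June 2005.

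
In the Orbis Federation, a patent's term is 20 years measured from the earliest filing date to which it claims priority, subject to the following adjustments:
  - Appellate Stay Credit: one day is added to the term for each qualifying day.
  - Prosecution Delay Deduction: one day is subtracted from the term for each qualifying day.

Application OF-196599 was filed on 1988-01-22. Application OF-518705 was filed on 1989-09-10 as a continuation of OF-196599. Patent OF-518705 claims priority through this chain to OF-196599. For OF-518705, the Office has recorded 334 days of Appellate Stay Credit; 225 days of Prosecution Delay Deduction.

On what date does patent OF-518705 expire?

Earliest priority filing: 22 January 1988.
Base term: 22 January 1988 + 20 years → 22 January 2008.
Appellate Stay Credit: +334 days → 21 December 2008.
Prosecution Delay Deduction: −225 days → 10 May 2008.

May 10, 2008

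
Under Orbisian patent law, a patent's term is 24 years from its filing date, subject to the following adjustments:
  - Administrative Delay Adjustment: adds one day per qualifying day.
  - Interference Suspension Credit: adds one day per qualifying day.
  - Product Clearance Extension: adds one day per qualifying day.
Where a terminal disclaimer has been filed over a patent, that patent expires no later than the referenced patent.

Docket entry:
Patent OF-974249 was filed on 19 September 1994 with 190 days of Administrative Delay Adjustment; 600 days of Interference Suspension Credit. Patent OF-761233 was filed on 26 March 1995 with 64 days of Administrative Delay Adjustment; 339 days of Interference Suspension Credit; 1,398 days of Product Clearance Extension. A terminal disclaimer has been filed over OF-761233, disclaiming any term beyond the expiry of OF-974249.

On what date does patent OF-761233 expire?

2020-11-17

Natural term of OF-761233:
  Base: filing + 24 years → 26 March 2019.
  Administrative Delay Adjustment: +64 days → 29 May 2019.
  Interference Suspension Credit: +339 days → 2 May 2020.
  Product Clearance Extension: +1398 days → 29 February 2024.
Expiry of referenced patent OF-974249:
  Base: filing + 24 years → 19 September 2018.
  Administrative Delay Adjustment: +190 days → 28 March 2019.
  Interference Suspension Credit: +600 days → 17 November 2020.
Terminal disclaimer: OF-761233 expires on the earlier of 29 February 2024 and 17 November 2020.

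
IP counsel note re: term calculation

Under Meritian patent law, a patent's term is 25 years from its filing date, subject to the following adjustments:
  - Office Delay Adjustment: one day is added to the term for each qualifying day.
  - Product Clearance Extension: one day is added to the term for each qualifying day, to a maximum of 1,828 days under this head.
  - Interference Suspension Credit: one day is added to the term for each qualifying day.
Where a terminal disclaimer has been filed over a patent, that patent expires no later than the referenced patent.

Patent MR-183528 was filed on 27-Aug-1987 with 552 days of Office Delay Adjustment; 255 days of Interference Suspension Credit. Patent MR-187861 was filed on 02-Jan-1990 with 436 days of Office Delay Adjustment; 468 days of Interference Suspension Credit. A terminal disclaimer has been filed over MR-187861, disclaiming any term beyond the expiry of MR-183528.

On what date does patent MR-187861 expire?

Natural term of MR-187861:
  Base: filing + 25 years → 2 January 2015.
  Office Delay Adjustment: +436 days → 13 March 2016.
  Interference Suspension Credit: +468 days → 24 June 2017.
Expiry of referenced patent MR-183528:
  Base: filing + 25 years → 27 August 2012.
  Office Delay Adjustment: +552 days → 2 March 2014.
  Interference Suspension Credit: +255 days → 12 November 2014.
Terminal disclaimer: MR-187861 expires on the earlier of 24 June 2017 and 12 November 2014.

2014-11-12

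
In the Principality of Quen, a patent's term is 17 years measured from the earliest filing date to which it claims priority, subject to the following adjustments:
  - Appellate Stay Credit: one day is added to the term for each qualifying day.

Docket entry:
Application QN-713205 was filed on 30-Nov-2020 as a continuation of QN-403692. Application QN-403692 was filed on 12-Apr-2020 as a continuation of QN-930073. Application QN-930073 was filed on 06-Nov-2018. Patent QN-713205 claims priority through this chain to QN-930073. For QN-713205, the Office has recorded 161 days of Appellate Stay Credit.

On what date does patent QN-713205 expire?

2036-04-15

Earliest priority filing: 6 November 2018.
Base term: 6 November 2018 + 17 years → 6 November 2035.
Appellate Stay Credit: +161 days → 15 April 2036.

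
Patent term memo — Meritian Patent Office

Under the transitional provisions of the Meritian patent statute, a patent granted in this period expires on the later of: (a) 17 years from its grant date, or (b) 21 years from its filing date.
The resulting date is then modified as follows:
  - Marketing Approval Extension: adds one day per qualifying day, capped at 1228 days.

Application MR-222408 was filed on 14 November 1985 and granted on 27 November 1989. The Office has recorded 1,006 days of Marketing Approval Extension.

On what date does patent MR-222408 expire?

(a) grant + 17 years → 27 November 2006.
(b) filing + 21 years → 14 November 2006.
Later of the two: 27 November 2006.
Marketing Approval Extension: 1006 days (within the 1228-day cap) → +1006 days → 29 August 2009.

2009-08-29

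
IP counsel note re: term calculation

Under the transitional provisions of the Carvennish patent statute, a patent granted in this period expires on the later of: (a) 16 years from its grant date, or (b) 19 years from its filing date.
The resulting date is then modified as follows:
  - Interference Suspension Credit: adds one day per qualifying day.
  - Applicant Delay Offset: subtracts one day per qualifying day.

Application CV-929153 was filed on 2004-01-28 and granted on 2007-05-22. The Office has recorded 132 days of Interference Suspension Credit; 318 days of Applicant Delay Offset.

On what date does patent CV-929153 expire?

(a) grant + 16 years → 22 May 2023.
(b) filing + 19 years → 28 January 2023.
Later of the two: 22 May 2023.
Interference Suspension Credit: +132 days → 1 October 2023.
Applicant Delay Offset: −318 days → 17 November 2022.

2022-11-17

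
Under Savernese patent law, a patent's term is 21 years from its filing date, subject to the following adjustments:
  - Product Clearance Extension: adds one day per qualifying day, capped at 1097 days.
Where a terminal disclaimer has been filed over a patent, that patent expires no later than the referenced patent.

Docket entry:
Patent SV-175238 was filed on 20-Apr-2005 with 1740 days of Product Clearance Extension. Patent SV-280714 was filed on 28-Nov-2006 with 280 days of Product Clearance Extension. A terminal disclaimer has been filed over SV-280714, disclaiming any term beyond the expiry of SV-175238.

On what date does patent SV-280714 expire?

Natural term of SV-280714:
  Base: filing + 21 years → 28 November 2027.
  Product Clearance Extension: 280 days (within the 1097-day cap) → +280 days → 3 September 2028.
Expiry of referenced patent SV-175238:
  Base: filing + 21 years → 20 April 2026.
  Product Clearance Extension: 1740 days claimed exceeds the 1097-day cap, so +1097 days → 21 April 2029.
Terminal disclaimer: SV-280714 expires on the earlier of 3 September 2028 and 21 April 2029.

September 3, 2028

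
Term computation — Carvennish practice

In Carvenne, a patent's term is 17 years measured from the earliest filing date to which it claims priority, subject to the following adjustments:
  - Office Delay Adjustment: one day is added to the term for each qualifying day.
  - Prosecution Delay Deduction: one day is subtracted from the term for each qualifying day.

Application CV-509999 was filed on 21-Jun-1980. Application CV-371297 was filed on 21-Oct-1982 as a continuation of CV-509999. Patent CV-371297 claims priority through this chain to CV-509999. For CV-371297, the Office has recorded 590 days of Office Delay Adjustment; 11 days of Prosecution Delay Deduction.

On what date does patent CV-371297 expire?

1999-01-21

Earliest priority filing: 21 June 1980.
Base term: 21 June 1980 + 17 years → 21 June 1997.
Office Delay Adjustment: +590 days → 1 February 1999.
Prosecution Delay Deduction: −11 days → 21 January 1999.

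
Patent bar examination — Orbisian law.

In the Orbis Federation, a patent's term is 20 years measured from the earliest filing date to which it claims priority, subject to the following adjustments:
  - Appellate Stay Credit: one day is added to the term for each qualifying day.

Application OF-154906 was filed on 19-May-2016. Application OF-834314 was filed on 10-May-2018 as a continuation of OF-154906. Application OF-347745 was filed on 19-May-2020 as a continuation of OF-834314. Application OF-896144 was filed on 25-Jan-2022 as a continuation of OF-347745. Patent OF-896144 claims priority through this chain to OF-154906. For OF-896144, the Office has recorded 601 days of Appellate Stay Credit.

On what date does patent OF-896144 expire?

Earliest priority filing: 19 May 2016.
Base term: 19 May 2016 + 20 years → 19 May 2036.
Appellate Stay Credit: +601 days → 10 January 2038.

January 10, 2038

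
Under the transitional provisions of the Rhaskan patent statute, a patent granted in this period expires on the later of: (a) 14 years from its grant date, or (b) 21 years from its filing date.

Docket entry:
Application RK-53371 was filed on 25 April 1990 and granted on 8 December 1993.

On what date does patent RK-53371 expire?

(a) grant + 14 years → 8 December 2007.
(b) filing + 21 years → 25 April 2011.
Later of the two: 25 April 2011.

April 25, 2011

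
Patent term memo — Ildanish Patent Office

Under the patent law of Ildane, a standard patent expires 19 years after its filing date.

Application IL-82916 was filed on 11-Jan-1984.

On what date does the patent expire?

Filing date + 19 years → 11 January 2003.

January 11, 2003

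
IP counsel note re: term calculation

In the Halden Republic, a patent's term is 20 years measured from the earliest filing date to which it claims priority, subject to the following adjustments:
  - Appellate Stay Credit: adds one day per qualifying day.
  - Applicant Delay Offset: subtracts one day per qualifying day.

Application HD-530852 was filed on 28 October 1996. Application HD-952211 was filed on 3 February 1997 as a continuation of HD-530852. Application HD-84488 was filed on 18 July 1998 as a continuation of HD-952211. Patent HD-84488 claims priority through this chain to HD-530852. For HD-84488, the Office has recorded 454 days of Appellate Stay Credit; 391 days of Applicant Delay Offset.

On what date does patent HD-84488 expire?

Earliest priority filing: 28 October 1996.
Base term: 28 October 1996 + 20 years → 28 October 2016.
Appellate Stay Credit: +454 days → 25 January 2018.
Applicant Delay Offset: −391 days → 30 December 2016.

December 30, 2016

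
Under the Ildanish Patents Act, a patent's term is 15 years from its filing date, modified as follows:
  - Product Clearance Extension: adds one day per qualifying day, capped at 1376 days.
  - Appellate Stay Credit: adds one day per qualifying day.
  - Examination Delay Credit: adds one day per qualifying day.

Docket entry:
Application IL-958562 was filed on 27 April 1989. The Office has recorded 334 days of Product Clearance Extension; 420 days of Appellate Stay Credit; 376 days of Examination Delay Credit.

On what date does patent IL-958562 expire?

Base term: filing date + 15 years → 27 April 2004.
Product Clearance Extension: 334 days (within the 1376-day cap) → +334 days → 27 March 2005.
Appellate Stay Credit: +420 days → 21 May 2006.
Examination Delay Credit: +376 days → 1 June 2007.

2007-06-01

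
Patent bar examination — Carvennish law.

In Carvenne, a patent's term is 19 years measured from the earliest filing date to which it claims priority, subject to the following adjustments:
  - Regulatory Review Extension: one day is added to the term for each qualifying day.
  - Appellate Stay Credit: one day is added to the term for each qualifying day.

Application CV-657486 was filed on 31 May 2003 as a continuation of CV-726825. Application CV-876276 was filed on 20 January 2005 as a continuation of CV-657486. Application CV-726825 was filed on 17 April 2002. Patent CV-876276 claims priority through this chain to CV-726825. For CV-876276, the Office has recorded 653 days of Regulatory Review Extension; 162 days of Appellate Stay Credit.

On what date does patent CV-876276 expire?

Earliest priority filing: 17 April 2002.
Base term: 17 April 2002 + 19 years → 17 April 2021.
Regulatory Review Extension: +653 days → 30 January 2023.
Appellate Stay Credit: +162 days → 11 July 2023.

July 11, 2023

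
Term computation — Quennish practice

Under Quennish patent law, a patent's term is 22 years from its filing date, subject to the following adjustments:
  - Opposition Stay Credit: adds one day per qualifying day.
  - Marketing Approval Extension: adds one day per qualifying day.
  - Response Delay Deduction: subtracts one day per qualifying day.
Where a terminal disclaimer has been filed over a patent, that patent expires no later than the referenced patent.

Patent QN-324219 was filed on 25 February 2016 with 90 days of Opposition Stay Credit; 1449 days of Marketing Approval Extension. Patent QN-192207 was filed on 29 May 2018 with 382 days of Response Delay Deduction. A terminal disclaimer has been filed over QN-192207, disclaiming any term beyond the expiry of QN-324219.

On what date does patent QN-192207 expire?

Natural term of QN-192207:
  Base: filing + 22 years → 29 May 2040.
  Response Delay Deduction: −382 days → 13 May 2039.
Expiry of referenced patent QN-324219:
  Base: filing + 22 years → 25 February 2038.
  Opposition Stay Credit: +90 days → 26 May 2038.
  Marketing Approval Extension: +1449 days → 14 May 2042.
Terminal disclaimer: QN-192207 expires on the earlier of 13 May 2039 and 14 May 2042.

May 13, 2039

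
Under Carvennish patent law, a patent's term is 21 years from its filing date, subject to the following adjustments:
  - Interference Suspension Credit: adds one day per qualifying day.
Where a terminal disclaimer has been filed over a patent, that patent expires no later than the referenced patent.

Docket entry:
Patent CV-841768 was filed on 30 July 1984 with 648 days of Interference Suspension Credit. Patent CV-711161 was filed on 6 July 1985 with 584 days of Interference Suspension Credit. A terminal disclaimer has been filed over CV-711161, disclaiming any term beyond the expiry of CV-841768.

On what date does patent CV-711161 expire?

Natural term of CV-711161:
  Base: filing + 21 years → 6 July 2006.
  Interference Suspension Credit: +584 days → 10 February 2008.
Expiry of referenced patent CV-841768:
  Base: filing + 21 years → 30 July 2005.
  Interference Suspension Credit: +648 days → 9 May 2007.
Terminal disclaimer: CV-711161 expires on the earlier of 10 February 2008 and 9 May 2007.

May 9, 2007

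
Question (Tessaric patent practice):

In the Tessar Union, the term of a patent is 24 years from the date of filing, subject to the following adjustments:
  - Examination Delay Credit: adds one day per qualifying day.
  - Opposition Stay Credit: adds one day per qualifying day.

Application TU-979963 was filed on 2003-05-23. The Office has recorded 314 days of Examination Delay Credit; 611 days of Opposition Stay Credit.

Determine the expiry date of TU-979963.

Base term: filing date + 24 years → 23 May 2027.
Examination Delay Credit: +314 days → 1 April 2028.
Opposition Stay Credit: +611 days → 3 December 2029.

2029-12-03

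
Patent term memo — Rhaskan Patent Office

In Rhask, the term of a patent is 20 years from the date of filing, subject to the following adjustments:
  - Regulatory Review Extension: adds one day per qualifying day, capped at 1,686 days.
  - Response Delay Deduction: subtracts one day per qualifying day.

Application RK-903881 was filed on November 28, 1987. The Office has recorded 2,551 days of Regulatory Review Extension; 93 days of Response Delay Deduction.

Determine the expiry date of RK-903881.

2012-04-08

Base term: filing date + 20 years → 28 November 2007.
Regulatory Review Extension: 2551 days claimed exceeds the 1686-day cap, so +1686 days → 10 July 2012.
Response Delay Deduction: −93 days → 8 April 2012.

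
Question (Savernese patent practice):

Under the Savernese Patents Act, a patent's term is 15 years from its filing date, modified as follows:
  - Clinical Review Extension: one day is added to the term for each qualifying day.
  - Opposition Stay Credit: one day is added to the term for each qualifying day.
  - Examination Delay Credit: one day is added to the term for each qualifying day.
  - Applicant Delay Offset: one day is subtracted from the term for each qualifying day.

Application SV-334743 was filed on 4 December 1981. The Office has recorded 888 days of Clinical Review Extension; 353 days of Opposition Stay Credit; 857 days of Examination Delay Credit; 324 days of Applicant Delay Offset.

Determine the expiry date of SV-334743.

Base term: filing date + 15 years → 4 December 1996.
Clinical Review Extension: +888 days → 11 May 1999.
Opposition Stay Credit: +353 days → 28 April 2000.
Examination Delay Credit: +857 days → 2 September 2002.
Applicant Delay Offset: −324 days → 13 October 2001.

2001-10-13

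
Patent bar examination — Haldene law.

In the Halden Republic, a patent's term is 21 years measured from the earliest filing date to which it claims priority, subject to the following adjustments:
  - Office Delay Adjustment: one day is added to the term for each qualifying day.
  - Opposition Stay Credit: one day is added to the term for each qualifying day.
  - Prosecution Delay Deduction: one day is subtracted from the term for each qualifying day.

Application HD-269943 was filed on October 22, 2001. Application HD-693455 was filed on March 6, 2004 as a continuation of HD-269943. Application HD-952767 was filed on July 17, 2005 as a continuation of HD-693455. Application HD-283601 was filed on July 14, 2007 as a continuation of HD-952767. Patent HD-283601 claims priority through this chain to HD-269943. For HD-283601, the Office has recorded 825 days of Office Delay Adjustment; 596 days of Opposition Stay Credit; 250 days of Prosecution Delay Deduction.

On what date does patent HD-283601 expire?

Earliest priority filing: 22 October 2001.
Base term: 22 October 2001 + 21 years → 22 October 2022.
Office Delay Adjustment: +825 days → 24 January 2025.
Opposition Stay Credit: +596 days → 12 September 2026.
Prosecution Delay Deduction: −250 days → 5 January 2026.

January 5, 2026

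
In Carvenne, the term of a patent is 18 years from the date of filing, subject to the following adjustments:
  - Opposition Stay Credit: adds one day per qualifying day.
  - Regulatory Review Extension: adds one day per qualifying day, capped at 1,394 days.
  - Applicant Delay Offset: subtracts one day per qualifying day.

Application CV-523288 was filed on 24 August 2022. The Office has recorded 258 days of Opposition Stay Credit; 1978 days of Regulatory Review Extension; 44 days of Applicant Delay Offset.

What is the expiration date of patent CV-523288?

2045-01-18

Base term: filing date + 18 years → 24 August 2040.
Opposition Stay Credit: +258 days → 9 May 2041.
Regulatory Review Extension: 1978 days claimed exceeds the 1394-day cap, so +1394 days → 3 March 2045.
Applicant Delay Offset: −44 days → 18 January 2045.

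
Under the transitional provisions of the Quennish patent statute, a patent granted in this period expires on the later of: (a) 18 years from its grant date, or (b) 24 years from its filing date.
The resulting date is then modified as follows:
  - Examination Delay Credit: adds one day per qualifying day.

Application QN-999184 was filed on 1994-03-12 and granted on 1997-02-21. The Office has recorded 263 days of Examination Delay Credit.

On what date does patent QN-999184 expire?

2018-11-30

(a) grant + 18 years → 21 February 2015.
(b) filing + 24 years → 12 March 2018.
Later of the two: 12 March 2018.
Examination Delay Credit: +263 days → 30 November 2018.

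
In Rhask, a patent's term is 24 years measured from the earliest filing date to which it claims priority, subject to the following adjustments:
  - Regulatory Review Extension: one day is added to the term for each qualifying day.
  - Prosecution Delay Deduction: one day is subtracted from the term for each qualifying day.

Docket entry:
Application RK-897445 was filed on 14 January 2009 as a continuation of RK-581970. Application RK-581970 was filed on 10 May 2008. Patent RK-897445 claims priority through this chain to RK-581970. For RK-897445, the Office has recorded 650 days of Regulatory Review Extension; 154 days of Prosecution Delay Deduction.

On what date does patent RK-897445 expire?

Earliest priority filing: 10 May 2008.
Base term: 10 May 2008 + 24 years → 10 May 2032.
Regulatory Review Extension: +650 days → 19 February 2034.
Prosecution Delay Deduction: −154 days → 18 September 2033.

September 18, 2033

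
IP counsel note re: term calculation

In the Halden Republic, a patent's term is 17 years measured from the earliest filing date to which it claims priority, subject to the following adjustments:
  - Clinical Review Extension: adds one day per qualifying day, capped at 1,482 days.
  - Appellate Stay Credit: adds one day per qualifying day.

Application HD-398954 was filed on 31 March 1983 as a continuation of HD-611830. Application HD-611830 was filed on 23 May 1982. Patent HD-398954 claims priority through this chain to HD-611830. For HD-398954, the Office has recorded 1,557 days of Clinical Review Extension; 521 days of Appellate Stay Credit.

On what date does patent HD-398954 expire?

November 15, 2004

Earliest priority filing: 23 May 1982.
Base term: 23 May 1982 + 17 years → 23 May 1999.
Clinical Review Extension: 1557 days claimed exceeds the 1482-day cap, so +1482 days → 13 June 2003.
Appellate Stay Credit: +521 days → 15 November 2004.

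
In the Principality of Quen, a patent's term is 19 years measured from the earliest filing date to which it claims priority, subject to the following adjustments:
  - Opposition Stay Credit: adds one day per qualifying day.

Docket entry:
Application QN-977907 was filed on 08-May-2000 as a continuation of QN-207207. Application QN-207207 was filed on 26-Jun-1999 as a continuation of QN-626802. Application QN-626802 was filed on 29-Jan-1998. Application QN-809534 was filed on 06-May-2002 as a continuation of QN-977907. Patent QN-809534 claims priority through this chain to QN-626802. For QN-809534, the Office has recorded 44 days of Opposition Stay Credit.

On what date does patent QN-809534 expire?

Earliest priority filing: 29 January 1998.
Base term: 29 January 1998 + 19 years → 29 January 2017.
Opposition Stay Credit: +44 days → 14 March 2017.

March 14, 2017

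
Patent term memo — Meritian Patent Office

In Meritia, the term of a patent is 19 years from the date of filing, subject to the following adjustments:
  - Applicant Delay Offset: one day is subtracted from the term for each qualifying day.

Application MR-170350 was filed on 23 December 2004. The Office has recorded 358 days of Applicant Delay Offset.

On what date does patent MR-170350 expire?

December 30, 2022

Base term: filing date + 19 years → 23 December 2023.
Applicant Delay Offset: −358 days → 30 December 2022.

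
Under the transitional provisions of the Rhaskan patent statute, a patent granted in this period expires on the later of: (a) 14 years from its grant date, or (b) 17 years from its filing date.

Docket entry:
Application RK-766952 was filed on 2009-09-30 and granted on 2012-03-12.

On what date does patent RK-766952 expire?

(a) grant + 14 years → 12 March 2026.
(b) filing + 17 years → 30 September 2026.
Later of the two: 30 September 2026.

2026-09-30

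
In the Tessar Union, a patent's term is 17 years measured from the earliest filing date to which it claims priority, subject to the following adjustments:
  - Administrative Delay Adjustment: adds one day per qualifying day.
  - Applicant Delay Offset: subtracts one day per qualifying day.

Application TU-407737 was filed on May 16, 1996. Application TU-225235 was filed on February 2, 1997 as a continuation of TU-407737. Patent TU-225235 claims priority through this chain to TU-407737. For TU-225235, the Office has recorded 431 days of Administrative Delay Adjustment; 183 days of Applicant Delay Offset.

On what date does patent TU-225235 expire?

January 19, 2014

Earliest priority filing: 16 May 1996.
Base term: 16 May 1996 + 17 years → 16 May 2013.
Administrative Delay Adjustment: +431 days → 21 July 2014.
Applicant Delay Offset: −183 days → 19 January 2014.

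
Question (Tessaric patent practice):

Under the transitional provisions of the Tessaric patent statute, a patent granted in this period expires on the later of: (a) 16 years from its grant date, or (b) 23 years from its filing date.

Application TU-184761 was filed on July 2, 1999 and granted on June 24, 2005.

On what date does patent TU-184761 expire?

(a) grant + 16 years → 24 June 2021.
(b) filing + 23 years → 2 July 2022.
Later of the two: 2 July 2022.

July 2, 2022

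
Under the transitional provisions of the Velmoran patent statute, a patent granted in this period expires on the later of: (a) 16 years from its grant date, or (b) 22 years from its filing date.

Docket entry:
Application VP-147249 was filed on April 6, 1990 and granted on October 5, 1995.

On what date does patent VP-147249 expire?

(a) grant + 16 years → 5 October 2011.
(b) filing + 22 years → 6 April 2012.
Later of the two: 6 April 2012.

April 6, 2012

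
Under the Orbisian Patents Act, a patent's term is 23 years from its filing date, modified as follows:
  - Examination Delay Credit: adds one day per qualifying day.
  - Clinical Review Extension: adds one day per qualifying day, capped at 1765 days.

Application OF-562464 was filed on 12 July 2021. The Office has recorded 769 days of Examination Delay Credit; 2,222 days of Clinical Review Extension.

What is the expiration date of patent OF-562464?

Base term: filing date + 23 years → 12 July 2044.
Examination Delay Credit: +769 days → 20 August 2046.
Clinical Review Extension: 2222 days claimed exceeds the 1765-day cap, so +1765 days → 20 June 2051.

June 20, 2051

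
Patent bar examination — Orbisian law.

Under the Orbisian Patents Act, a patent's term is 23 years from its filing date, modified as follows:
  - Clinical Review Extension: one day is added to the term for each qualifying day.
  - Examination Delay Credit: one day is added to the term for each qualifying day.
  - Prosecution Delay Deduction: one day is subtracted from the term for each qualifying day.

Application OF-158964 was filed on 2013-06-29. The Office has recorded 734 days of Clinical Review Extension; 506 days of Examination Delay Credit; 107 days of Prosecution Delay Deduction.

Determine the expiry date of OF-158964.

August 6, 2039

Base term: filing date + 23 years → 29 June 2036.
Clinical Review Extension: +734 days → 3 July 2038.
Examination Delay Credit: +506 days → 21 November 2039.
Prosecution Delay Deduction: −107 days → 6 August 2039.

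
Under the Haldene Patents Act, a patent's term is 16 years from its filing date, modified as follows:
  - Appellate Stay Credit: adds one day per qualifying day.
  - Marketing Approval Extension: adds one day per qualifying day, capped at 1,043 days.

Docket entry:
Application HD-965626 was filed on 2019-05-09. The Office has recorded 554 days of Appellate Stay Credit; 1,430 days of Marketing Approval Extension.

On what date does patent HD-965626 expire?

September 22, 2039

Base term: filing date + 16 years → 9 May 2035.
Appellate Stay Credit: +554 days → 13 November 2036.
Marketing Approval Extension: 1430 days claimed exceeds the 1043-day cap, so +1043 days → 22 September 2039.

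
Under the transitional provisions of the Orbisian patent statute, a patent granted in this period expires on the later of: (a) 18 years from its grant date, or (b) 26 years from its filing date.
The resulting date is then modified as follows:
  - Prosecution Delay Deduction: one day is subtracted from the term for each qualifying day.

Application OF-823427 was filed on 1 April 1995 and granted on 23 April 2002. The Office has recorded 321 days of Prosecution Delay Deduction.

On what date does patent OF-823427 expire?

May 15, 2020

(a) grant + 18 years → 23 April 2020.
(b) filing + 26 years → 1 April 2021.
Later of the two: 1 April 2021.
Prosecution Delay Deduction: −321 days → 15 May 2020.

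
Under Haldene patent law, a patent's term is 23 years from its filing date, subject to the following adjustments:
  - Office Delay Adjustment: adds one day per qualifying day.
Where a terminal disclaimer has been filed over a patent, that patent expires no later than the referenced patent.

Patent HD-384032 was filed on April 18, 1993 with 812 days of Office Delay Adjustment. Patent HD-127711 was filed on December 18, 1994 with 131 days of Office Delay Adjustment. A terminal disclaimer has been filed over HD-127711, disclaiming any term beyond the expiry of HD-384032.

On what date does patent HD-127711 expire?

Natural term of HD-127711:
  Base: filing + 23 years → 18 December 2017.
  Office Delay Adjustment: +131 days → 28 April 2018.
Expiry of referenced patent HD-384032:
  Base: filing + 23 years → 18 April 2016.
  Office Delay Adjustment: +812 days → 9 July 2018.
Terminal disclaimer: HD-127711 expires on the earlier of 28 April 2018 and 9 July 2018.

April 28, 2018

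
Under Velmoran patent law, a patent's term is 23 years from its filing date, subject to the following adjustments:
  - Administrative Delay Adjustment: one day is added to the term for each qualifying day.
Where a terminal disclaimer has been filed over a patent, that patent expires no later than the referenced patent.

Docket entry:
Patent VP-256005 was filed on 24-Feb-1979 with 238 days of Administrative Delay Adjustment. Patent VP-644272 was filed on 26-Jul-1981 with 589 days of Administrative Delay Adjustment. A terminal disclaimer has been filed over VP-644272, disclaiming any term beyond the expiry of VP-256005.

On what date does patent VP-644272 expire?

October 20, 2002

Natural term of VP-644272:
  Base: filing + 23 years → 26 July 2004.
  Administrative Delay Adjustment: +589 days → 7 March 2006.
Expiry of referenced patent VP-256005:
  Base: filing + 23 years → 24 February 2002.
  Administrative Delay Adjustment: +238 days → 20 October 2002.
Terminal disclaimer: VP-644272 expires on the earlier of 7 March 2006 and 20 October 2002.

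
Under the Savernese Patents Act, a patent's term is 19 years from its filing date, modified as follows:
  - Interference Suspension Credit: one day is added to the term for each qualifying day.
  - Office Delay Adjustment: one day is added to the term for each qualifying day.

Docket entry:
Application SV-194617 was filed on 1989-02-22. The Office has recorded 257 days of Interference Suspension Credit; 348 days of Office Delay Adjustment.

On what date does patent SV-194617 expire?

Base term: filing date + 19 years → 22 February 2008.
Interference Suspension Credit: +257 days → 5 November 2008.
Office Delay Adjustment: +348 days → 19 October 2009.

2009-10-19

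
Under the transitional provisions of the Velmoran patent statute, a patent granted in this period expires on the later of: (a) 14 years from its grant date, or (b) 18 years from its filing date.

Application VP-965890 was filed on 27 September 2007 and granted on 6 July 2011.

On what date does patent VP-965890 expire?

(a) grant + 14 years → 6 July 2025.
(b) filing + 18 years → 27 September 2025.
Later of the two: 27 September 2025.

2025-09-27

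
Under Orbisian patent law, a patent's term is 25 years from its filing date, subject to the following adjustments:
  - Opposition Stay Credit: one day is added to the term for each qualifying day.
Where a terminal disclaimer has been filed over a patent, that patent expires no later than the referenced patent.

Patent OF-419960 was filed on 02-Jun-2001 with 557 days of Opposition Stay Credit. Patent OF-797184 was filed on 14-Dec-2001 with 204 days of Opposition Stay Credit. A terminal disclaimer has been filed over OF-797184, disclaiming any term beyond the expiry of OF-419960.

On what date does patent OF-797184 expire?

Natural term of OF-797184:
  Base: filing + 25 years → 14 December 2026.
  Opposition Stay Credit: +204 days → 6 July 2027.
Expiry of referenced patent OF-419960:
  Base: filing + 25 years → 2 June 2026.
  Opposition Stay Credit: +557 days → 11 December 2027.
Terminal disclaimer: OF-797184 expires on the earlier of 6 July 2027 and 11 December 2027.

July 6, 2027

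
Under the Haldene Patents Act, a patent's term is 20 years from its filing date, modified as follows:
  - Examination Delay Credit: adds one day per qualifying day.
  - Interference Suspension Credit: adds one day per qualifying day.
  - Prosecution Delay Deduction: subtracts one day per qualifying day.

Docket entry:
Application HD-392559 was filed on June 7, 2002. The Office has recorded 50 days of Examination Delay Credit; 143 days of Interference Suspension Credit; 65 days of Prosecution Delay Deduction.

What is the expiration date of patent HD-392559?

Base term: filing date + 20 years → 7 June 2022.
Examination Delay Credit: +50 days → 27 July 2022.
Interference Suspension Credit: +143 days → 17 December 2022.
Prosecution Delay Deduction: −65 days → 13 October 2022.

October 13, 2022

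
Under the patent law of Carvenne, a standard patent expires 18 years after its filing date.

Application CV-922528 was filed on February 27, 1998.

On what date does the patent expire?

Filing date + 18 years → 27 February 2016.

2016-02-27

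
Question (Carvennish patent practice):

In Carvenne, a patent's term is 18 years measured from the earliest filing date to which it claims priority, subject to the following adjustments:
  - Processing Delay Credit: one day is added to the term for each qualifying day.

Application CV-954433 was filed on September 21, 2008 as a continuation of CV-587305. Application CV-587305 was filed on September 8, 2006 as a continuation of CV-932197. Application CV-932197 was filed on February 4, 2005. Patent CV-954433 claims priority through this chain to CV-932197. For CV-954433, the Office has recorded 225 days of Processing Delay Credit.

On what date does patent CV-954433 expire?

2023-09-17

Earliest priority filing: 4 February 2005.
Base term: 4 February 2005 + 18 years → 4 February 2023.
Processing Delay Credit: +225 days → 17 September 2023.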